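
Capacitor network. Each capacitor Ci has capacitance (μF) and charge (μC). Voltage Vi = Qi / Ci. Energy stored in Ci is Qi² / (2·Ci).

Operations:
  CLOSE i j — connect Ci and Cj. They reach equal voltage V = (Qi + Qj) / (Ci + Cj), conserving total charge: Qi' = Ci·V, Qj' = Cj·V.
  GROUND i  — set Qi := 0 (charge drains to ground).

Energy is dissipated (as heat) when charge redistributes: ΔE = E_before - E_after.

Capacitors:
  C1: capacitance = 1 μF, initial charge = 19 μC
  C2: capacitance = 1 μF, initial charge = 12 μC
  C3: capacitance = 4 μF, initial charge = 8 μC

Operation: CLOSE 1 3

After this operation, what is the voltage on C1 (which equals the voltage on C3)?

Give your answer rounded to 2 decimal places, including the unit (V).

Answer: 5.40 V

Derivation:
Initial: C1(1μF, Q=19μC, V=19.00V), C2(1μF, Q=12μC, V=12.00V), C3(4μF, Q=8μC, V=2.00V)
Op 1: CLOSE 1-3: Q_total=27.00, C_total=5.00, V=5.40; Q1=5.40, Q3=21.60; dissipated=115.600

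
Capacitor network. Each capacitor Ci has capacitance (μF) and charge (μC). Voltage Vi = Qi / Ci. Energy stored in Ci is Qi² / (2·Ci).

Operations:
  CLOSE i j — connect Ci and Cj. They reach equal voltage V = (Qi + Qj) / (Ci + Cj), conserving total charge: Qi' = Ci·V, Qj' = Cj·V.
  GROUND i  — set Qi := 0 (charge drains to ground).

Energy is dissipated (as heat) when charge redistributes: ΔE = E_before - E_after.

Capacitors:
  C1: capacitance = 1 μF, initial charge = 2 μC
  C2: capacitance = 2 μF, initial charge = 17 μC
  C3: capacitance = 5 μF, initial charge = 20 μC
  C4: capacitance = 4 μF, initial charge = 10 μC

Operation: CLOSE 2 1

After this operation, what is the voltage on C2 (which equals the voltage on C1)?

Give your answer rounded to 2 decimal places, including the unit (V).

Answer: 6.33 V

Derivation:
Initial: C1(1μF, Q=2μC, V=2.00V), C2(2μF, Q=17μC, V=8.50V), C3(5μF, Q=20μC, V=4.00V), C4(4μF, Q=10μC, V=2.50V)
Op 1: CLOSE 2-1: Q_total=19.00, C_total=3.00, V=6.33; Q2=12.67, Q1=6.33; dissipated=14.083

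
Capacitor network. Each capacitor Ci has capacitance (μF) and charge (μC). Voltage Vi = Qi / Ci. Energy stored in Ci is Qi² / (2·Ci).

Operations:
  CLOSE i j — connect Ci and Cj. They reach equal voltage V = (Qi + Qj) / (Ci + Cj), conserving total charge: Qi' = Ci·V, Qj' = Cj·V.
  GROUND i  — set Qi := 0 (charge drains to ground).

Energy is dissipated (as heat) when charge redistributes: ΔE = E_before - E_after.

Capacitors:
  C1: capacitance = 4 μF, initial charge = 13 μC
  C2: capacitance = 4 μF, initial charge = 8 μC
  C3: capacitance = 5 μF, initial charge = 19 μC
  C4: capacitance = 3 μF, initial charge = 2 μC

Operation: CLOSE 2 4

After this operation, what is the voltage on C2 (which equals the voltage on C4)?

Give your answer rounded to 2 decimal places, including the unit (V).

Answer: 1.43 V

Derivation:
Initial: C1(4μF, Q=13μC, V=3.25V), C2(4μF, Q=8μC, V=2.00V), C3(5μF, Q=19μC, V=3.80V), C4(3μF, Q=2μC, V=0.67V)
Op 1: CLOSE 2-4: Q_total=10.00, C_total=7.00, V=1.43; Q2=5.71, Q4=4.29; dissipated=1.524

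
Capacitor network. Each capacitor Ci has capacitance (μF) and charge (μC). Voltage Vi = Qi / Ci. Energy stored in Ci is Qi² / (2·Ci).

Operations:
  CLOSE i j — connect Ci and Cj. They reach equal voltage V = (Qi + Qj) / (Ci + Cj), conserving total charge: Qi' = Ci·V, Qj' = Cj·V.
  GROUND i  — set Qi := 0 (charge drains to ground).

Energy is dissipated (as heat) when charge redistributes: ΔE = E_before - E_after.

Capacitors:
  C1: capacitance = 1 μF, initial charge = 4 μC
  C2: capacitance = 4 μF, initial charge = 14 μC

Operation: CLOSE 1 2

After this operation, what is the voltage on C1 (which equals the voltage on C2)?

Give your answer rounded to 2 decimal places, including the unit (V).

Initial: C1(1μF, Q=4μC, V=4.00V), C2(4μF, Q=14μC, V=3.50V)
Op 1: CLOSE 1-2: Q_total=18.00, C_total=5.00, V=3.60; Q1=3.60, Q2=14.40; dissipated=0.100

Answer: 3.60 V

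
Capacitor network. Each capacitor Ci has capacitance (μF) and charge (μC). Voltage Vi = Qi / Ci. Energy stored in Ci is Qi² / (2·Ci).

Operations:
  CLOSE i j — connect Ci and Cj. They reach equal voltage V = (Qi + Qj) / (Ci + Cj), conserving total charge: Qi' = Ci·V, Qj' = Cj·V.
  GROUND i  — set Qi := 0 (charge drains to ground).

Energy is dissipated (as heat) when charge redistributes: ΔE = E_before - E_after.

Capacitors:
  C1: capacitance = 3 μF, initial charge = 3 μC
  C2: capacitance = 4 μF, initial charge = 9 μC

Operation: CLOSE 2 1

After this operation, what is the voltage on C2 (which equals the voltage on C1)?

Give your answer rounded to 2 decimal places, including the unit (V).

Answer: 1.71 V

Derivation:
Initial: C1(3μF, Q=3μC, V=1.00V), C2(4μF, Q=9μC, V=2.25V)
Op 1: CLOSE 2-1: Q_total=12.00, C_total=7.00, V=1.71; Q2=6.86, Q1=5.14; dissipated=1.339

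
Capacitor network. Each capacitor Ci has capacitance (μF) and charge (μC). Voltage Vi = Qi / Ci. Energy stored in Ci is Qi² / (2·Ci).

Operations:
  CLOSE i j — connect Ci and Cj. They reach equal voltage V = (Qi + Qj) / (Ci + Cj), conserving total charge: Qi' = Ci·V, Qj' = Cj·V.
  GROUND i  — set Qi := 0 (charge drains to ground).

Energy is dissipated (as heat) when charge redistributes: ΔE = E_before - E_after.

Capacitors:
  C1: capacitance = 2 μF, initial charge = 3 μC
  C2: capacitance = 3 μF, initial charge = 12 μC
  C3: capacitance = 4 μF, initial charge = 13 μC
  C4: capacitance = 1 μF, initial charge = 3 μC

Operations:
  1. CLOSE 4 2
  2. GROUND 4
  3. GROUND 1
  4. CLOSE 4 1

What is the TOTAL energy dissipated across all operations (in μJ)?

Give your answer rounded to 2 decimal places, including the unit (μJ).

Initial: C1(2μF, Q=3μC, V=1.50V), C2(3μF, Q=12μC, V=4.00V), C3(4μF, Q=13μC, V=3.25V), C4(1μF, Q=3μC, V=3.00V)
Op 1: CLOSE 4-2: Q_total=15.00, C_total=4.00, V=3.75; Q4=3.75, Q2=11.25; dissipated=0.375
Op 2: GROUND 4: Q4=0; energy lost=7.031
Op 3: GROUND 1: Q1=0; energy lost=2.250
Op 4: CLOSE 4-1: Q_total=0.00, C_total=3.00, V=0.00; Q4=0.00, Q1=0.00; dissipated=0.000
Total dissipated: 9.656 μJ

Answer: 9.66 μJ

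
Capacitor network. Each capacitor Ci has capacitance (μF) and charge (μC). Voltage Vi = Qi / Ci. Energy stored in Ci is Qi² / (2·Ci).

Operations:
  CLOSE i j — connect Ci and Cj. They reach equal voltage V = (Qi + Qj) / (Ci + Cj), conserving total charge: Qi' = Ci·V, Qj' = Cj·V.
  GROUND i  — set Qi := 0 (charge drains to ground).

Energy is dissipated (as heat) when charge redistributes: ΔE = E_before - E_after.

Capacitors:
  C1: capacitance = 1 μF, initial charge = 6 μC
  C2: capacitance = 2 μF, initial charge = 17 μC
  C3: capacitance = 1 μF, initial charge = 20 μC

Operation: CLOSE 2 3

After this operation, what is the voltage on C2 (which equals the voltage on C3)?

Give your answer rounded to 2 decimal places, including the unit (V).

Answer: 12.33 V

Derivation:
Initial: C1(1μF, Q=6μC, V=6.00V), C2(2μF, Q=17μC, V=8.50V), C3(1μF, Q=20μC, V=20.00V)
Op 1: CLOSE 2-3: Q_total=37.00, C_total=3.00, V=12.33; Q2=24.67, Q3=12.33; dissipated=44.083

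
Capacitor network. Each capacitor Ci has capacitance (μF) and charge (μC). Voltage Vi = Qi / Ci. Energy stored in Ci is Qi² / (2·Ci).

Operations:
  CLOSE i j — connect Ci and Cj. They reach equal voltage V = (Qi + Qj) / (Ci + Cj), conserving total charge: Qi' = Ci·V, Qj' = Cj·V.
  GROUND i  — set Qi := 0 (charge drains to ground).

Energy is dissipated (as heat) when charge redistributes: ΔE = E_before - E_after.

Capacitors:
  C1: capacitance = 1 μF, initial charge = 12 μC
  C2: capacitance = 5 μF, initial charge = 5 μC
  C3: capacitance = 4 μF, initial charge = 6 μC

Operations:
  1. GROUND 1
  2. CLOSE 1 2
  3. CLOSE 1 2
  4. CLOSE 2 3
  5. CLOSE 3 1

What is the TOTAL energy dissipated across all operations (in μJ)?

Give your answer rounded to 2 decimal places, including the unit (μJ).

Answer: 72.95 μJ

Derivation:
Initial: C1(1μF, Q=12μC, V=12.00V), C2(5μF, Q=5μC, V=1.00V), C3(4μF, Q=6μC, V=1.50V)
Op 1: GROUND 1: Q1=0; energy lost=72.000
Op 2: CLOSE 1-2: Q_total=5.00, C_total=6.00, V=0.83; Q1=0.83, Q2=4.17; dissipated=0.417
Op 3: CLOSE 1-2: Q_total=5.00, C_total=6.00, V=0.83; Q1=0.83, Q2=4.17; dissipated=0.000
Op 4: CLOSE 2-3: Q_total=10.17, C_total=9.00, V=1.13; Q2=5.65, Q3=4.52; dissipated=0.494
Op 5: CLOSE 3-1: Q_total=5.35, C_total=5.00, V=1.07; Q3=4.28, Q1=1.07; dissipated=0.035
Total dissipated: 72.946 μJ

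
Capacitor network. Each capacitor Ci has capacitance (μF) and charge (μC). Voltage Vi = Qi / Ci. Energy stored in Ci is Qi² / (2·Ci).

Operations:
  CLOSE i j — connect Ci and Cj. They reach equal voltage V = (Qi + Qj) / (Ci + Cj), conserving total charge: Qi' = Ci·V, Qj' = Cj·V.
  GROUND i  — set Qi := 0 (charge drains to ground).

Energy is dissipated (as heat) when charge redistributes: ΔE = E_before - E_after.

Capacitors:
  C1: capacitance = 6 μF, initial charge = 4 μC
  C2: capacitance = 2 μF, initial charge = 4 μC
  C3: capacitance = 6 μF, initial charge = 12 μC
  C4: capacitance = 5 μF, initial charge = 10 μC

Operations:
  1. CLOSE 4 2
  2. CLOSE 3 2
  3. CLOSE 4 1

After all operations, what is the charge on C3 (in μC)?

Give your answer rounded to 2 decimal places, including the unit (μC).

Answer: 12.00 μC

Derivation:
Initial: C1(6μF, Q=4μC, V=0.67V), C2(2μF, Q=4μC, V=2.00V), C3(6μF, Q=12μC, V=2.00V), C4(5μF, Q=10μC, V=2.00V)
Op 1: CLOSE 4-2: Q_total=14.00, C_total=7.00, V=2.00; Q4=10.00, Q2=4.00; dissipated=0.000
Op 2: CLOSE 3-2: Q_total=16.00, C_total=8.00, V=2.00; Q3=12.00, Q2=4.00; dissipated=0.000
Op 3: CLOSE 4-1: Q_total=14.00, C_total=11.00, V=1.27; Q4=6.36, Q1=7.64; dissipated=2.424
Final charges: Q1=7.64, Q2=4.00, Q3=12.00, Q4=6.36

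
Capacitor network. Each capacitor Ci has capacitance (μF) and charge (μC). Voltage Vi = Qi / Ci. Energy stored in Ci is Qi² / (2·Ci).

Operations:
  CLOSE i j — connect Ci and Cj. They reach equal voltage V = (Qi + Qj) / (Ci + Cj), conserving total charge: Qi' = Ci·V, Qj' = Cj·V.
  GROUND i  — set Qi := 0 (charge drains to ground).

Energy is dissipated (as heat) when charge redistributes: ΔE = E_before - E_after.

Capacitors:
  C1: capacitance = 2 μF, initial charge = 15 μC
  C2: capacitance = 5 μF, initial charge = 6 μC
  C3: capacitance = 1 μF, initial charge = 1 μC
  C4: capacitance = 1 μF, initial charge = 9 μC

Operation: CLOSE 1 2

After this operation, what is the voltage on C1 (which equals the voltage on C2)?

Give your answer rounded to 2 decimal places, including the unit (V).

Initial: C1(2μF, Q=15μC, V=7.50V), C2(5μF, Q=6μC, V=1.20V), C3(1μF, Q=1μC, V=1.00V), C4(1μF, Q=9μC, V=9.00V)
Op 1: CLOSE 1-2: Q_total=21.00, C_total=7.00, V=3.00; Q1=6.00, Q2=15.00; dissipated=28.350

Answer: 3.00 V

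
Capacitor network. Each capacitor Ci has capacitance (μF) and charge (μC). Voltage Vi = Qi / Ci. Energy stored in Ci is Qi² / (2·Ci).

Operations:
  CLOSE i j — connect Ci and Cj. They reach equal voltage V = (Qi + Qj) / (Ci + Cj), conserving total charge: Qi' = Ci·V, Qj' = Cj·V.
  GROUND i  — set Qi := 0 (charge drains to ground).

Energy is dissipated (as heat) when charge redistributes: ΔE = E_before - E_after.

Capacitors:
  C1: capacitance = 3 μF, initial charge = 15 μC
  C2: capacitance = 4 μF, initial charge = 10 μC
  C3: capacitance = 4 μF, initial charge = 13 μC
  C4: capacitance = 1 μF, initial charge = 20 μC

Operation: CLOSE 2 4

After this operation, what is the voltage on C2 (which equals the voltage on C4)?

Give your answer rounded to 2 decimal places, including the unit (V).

Initial: C1(3μF, Q=15μC, V=5.00V), C2(4μF, Q=10μC, V=2.50V), C3(4μF, Q=13μC, V=3.25V), C4(1μF, Q=20μC, V=20.00V)
Op 1: CLOSE 2-4: Q_total=30.00, C_total=5.00, V=6.00; Q2=24.00, Q4=6.00; dissipated=122.500

Answer: 6.00 V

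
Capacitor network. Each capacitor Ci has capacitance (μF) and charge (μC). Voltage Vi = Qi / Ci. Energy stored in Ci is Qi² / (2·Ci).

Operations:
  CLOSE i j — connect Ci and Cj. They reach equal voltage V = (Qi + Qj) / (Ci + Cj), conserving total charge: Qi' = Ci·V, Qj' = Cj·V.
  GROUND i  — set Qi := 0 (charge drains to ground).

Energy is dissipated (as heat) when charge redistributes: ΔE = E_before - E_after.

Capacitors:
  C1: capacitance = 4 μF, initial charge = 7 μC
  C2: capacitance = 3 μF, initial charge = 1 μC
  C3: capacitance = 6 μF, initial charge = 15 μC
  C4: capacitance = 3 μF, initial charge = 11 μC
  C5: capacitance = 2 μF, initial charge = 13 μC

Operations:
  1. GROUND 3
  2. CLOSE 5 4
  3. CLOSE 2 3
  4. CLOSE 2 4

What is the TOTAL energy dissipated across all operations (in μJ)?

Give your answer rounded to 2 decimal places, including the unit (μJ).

Answer: 40.17 μJ

Derivation:
Initial: C1(4μF, Q=7μC, V=1.75V), C2(3μF, Q=1μC, V=0.33V), C3(6μF, Q=15μC, V=2.50V), C4(3μF, Q=11μC, V=3.67V), C5(2μF, Q=13μC, V=6.50V)
Op 1: GROUND 3: Q3=0; energy lost=18.750
Op 2: CLOSE 5-4: Q_total=24.00, C_total=5.00, V=4.80; Q5=9.60, Q4=14.40; dissipated=4.817
Op 3: CLOSE 2-3: Q_total=1.00, C_total=9.00, V=0.11; Q2=0.33, Q3=0.67; dissipated=0.111
Op 4: CLOSE 2-4: Q_total=14.73, C_total=6.00, V=2.46; Q2=7.37, Q4=7.37; dissipated=16.489
Total dissipated: 40.167 μJ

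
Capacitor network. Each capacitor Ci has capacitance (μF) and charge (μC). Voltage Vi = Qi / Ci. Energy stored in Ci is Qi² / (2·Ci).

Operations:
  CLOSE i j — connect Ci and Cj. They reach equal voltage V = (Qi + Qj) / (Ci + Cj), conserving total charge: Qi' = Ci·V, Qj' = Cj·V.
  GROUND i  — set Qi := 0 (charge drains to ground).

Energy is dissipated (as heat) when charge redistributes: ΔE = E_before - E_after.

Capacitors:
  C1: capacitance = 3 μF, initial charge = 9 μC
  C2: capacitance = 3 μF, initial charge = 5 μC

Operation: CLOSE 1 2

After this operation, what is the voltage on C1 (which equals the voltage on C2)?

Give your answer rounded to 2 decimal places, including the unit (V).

Initial: C1(3μF, Q=9μC, V=3.00V), C2(3μF, Q=5μC, V=1.67V)
Op 1: CLOSE 1-2: Q_total=14.00, C_total=6.00, V=2.33; Q1=7.00, Q2=7.00; dissipated=1.333

Answer: 2.33 V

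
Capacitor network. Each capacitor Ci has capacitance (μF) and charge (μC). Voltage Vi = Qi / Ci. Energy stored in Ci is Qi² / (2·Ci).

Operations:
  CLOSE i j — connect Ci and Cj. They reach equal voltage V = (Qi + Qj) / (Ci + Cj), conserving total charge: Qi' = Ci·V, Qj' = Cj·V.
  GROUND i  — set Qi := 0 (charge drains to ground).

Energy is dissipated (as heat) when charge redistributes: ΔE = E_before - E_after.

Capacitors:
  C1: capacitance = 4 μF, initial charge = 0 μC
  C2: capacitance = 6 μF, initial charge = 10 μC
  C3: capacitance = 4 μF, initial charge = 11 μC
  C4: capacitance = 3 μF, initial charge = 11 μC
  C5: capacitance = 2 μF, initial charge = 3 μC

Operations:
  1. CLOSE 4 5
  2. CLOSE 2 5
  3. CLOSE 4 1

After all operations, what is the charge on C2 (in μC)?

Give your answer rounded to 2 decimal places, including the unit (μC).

Initial: C1(4μF, Q=0μC, V=0.00V), C2(6μF, Q=10μC, V=1.67V), C3(4μF, Q=11μC, V=2.75V), C4(3μF, Q=11μC, V=3.67V), C5(2μF, Q=3μC, V=1.50V)
Op 1: CLOSE 4-5: Q_total=14.00, C_total=5.00, V=2.80; Q4=8.40, Q5=5.60; dissipated=2.817
Op 2: CLOSE 2-5: Q_total=15.60, C_total=8.00, V=1.95; Q2=11.70, Q5=3.90; dissipated=0.963
Op 3: CLOSE 4-1: Q_total=8.40, C_total=7.00, V=1.20; Q4=3.60, Q1=4.80; dissipated=6.720
Final charges: Q1=4.80, Q2=11.70, Q3=11.00, Q4=3.60, Q5=3.90

Answer: 11.70 μC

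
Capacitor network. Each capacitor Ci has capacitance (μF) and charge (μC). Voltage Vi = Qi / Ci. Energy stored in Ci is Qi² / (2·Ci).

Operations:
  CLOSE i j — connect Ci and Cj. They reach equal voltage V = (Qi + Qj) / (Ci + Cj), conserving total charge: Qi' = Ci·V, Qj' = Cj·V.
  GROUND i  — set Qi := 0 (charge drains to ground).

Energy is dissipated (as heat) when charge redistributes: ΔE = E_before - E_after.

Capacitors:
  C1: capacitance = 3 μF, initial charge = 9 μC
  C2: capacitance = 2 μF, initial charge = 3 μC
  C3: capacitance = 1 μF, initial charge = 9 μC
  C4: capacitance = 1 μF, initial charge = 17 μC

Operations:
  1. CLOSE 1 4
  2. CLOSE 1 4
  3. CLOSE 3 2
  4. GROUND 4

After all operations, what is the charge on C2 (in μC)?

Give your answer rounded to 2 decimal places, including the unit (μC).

Initial: C1(3μF, Q=9μC, V=3.00V), C2(2μF, Q=3μC, V=1.50V), C3(1μF, Q=9μC, V=9.00V), C4(1μF, Q=17μC, V=17.00V)
Op 1: CLOSE 1-4: Q_total=26.00, C_total=4.00, V=6.50; Q1=19.50, Q4=6.50; dissipated=73.500
Op 2: CLOSE 1-4: Q_total=26.00, C_total=4.00, V=6.50; Q1=19.50, Q4=6.50; dissipated=0.000
Op 3: CLOSE 3-2: Q_total=12.00, C_total=3.00, V=4.00; Q3=4.00, Q2=8.00; dissipated=18.750
Op 4: GROUND 4: Q4=0; energy lost=21.125
Final charges: Q1=19.50, Q2=8.00, Q3=4.00, Q4=0.00

Answer: 8.00 μC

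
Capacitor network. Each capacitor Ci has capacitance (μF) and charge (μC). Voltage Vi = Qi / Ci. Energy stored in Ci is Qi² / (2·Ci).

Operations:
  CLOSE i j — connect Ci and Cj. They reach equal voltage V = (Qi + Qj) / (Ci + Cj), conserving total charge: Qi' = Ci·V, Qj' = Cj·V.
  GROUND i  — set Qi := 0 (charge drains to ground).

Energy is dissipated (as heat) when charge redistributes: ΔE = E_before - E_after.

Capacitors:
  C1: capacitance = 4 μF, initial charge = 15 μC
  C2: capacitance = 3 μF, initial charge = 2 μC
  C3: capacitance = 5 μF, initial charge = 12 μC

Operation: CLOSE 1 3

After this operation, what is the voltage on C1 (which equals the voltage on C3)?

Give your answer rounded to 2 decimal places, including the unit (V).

Initial: C1(4μF, Q=15μC, V=3.75V), C2(3μF, Q=2μC, V=0.67V), C3(5μF, Q=12μC, V=2.40V)
Op 1: CLOSE 1-3: Q_total=27.00, C_total=9.00, V=3.00; Q1=12.00, Q3=15.00; dissipated=2.025

Answer: 3.00 V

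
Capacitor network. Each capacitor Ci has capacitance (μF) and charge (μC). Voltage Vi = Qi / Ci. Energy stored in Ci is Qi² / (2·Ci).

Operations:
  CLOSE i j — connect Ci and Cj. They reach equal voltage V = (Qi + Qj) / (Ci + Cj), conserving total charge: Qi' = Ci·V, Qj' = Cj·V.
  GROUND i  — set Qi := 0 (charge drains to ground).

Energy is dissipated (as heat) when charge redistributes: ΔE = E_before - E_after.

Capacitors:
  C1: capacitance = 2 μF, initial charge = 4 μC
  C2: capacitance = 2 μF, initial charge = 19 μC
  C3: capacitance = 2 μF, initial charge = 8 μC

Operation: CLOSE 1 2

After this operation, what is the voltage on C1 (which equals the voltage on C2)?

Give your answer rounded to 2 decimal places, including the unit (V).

Answer: 5.75 V

Derivation:
Initial: C1(2μF, Q=4μC, V=2.00V), C2(2μF, Q=19μC, V=9.50V), C3(2μF, Q=8μC, V=4.00V)
Op 1: CLOSE 1-2: Q_total=23.00, C_total=4.00, V=5.75; Q1=11.50, Q2=11.50; dissipated=28.125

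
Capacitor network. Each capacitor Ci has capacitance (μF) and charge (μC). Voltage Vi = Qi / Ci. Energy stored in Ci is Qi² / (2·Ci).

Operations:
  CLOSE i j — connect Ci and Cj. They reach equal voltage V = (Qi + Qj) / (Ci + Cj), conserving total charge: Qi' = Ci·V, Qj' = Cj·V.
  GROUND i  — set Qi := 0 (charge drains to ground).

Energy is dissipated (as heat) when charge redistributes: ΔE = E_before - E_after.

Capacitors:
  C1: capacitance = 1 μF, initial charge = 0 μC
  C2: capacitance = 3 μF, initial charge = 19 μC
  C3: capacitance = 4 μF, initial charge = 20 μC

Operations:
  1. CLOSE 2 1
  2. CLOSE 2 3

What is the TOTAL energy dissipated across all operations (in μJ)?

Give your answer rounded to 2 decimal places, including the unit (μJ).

Initial: C1(1μF, Q=0μC, V=0.00V), C2(3μF, Q=19μC, V=6.33V), C3(4μF, Q=20μC, V=5.00V)
Op 1: CLOSE 2-1: Q_total=19.00, C_total=4.00, V=4.75; Q2=14.25, Q1=4.75; dissipated=15.042
Op 2: CLOSE 2-3: Q_total=34.25, C_total=7.00, V=4.89; Q2=14.68, Q3=19.57; dissipated=0.054
Total dissipated: 15.095 μJ

Answer: 15.10 μJ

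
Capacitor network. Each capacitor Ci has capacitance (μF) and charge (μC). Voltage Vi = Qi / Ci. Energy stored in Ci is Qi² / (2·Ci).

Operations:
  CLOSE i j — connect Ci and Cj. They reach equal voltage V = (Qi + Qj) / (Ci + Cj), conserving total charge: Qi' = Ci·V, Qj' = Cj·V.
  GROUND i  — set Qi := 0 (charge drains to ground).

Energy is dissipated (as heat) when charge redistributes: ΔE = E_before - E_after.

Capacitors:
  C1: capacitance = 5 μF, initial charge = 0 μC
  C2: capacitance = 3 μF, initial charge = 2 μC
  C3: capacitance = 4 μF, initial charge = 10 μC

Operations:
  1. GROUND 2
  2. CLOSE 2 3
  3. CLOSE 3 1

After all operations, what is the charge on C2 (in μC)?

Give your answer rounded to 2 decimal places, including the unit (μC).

Answer: 4.29 μC

Derivation:
Initial: C1(5μF, Q=0μC, V=0.00V), C2(3μF, Q=2μC, V=0.67V), C3(4μF, Q=10μC, V=2.50V)
Op 1: GROUND 2: Q2=0; energy lost=0.667
Op 2: CLOSE 2-3: Q_total=10.00, C_total=7.00, V=1.43; Q2=4.29, Q3=5.71; dissipated=5.357
Op 3: CLOSE 3-1: Q_total=5.71, C_total=9.00, V=0.63; Q3=2.54, Q1=3.17; dissipated=2.268
Final charges: Q1=3.17, Q2=4.29, Q3=2.54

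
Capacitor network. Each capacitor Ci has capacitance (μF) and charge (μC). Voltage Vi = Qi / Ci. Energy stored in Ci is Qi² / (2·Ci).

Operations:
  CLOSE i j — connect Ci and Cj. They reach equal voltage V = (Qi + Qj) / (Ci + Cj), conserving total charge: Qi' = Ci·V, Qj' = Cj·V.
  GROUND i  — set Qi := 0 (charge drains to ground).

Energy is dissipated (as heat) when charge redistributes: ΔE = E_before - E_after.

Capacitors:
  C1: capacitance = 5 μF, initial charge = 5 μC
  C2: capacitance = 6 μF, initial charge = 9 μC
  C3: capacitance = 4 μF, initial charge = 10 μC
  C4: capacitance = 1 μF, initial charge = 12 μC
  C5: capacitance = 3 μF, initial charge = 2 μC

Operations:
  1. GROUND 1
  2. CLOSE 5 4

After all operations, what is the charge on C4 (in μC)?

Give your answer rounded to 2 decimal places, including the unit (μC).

Answer: 3.50 μC

Derivation:
Initial: C1(5μF, Q=5μC, V=1.00V), C2(6μF, Q=9μC, V=1.50V), C3(4μF, Q=10μC, V=2.50V), C4(1μF, Q=12μC, V=12.00V), C5(3μF, Q=2μC, V=0.67V)
Op 1: GROUND 1: Q1=0; energy lost=2.500
Op 2: CLOSE 5-4: Q_total=14.00, C_total=4.00, V=3.50; Q5=10.50, Q4=3.50; dissipated=48.167
Final charges: Q1=0.00, Q2=9.00, Q3=10.00, Q4=3.50, Q5=10.50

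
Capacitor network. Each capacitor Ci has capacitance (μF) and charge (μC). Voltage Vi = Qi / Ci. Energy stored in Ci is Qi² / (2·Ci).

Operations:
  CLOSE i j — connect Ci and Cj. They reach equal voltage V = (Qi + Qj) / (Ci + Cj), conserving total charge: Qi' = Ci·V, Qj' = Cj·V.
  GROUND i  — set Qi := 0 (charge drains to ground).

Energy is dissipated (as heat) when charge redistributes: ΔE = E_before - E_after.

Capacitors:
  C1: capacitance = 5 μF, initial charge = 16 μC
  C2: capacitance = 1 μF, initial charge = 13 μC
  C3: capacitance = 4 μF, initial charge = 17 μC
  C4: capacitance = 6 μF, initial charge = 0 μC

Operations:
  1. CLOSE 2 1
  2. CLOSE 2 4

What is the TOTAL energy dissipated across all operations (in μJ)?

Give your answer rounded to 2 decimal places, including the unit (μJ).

Answer: 50.03 μJ

Derivation:
Initial: C1(5μF, Q=16μC, V=3.20V), C2(1μF, Q=13μC, V=13.00V), C3(4μF, Q=17μC, V=4.25V), C4(6μF, Q=0μC, V=0.00V)
Op 1: CLOSE 2-1: Q_total=29.00, C_total=6.00, V=4.83; Q2=4.83, Q1=24.17; dissipated=40.017
Op 2: CLOSE 2-4: Q_total=4.83, C_total=7.00, V=0.69; Q2=0.69, Q4=4.14; dissipated=10.012
Total dissipated: 50.029 μJ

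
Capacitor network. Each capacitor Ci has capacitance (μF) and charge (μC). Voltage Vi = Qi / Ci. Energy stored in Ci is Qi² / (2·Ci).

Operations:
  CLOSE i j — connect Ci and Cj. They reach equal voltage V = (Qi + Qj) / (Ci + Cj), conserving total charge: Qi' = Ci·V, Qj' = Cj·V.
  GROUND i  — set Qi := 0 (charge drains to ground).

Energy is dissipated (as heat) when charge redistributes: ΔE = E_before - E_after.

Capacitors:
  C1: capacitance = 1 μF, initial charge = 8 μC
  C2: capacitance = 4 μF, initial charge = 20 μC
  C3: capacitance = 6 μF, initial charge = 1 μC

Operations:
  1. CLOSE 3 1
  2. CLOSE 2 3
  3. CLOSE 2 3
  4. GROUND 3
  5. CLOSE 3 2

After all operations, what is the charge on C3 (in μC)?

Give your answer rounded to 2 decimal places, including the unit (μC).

Answer: 6.65 μC

Derivation:
Initial: C1(1μF, Q=8μC, V=8.00V), C2(4μF, Q=20μC, V=5.00V), C3(6μF, Q=1μC, V=0.17V)
Op 1: CLOSE 3-1: Q_total=9.00, C_total=7.00, V=1.29; Q3=7.71, Q1=1.29; dissipated=26.298
Op 2: CLOSE 2-3: Q_total=27.71, C_total=10.00, V=2.77; Q2=11.09, Q3=16.63; dissipated=16.555
Op 3: CLOSE 2-3: Q_total=27.71, C_total=10.00, V=2.77; Q2=11.09, Q3=16.63; dissipated=0.000
Op 4: GROUND 3: Q3=0; energy lost=23.042
Op 5: CLOSE 3-2: Q_total=11.09, C_total=10.00, V=1.11; Q3=6.65, Q2=4.43; dissipated=9.217
Final charges: Q1=1.29, Q2=4.43, Q3=6.65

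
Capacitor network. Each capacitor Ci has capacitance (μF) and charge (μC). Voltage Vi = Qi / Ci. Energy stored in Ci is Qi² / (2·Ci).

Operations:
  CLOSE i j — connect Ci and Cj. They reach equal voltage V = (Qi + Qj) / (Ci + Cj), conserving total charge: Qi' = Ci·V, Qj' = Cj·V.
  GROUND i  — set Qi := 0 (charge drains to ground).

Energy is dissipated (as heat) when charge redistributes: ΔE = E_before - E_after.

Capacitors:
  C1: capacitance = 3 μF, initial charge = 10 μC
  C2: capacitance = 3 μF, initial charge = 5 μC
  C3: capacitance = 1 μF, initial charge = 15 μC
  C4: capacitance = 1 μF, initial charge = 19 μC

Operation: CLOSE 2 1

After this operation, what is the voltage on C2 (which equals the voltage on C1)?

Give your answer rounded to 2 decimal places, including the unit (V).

Initial: C1(3μF, Q=10μC, V=3.33V), C2(3μF, Q=5μC, V=1.67V), C3(1μF, Q=15μC, V=15.00V), C4(1μF, Q=19μC, V=19.00V)
Op 1: CLOSE 2-1: Q_total=15.00, C_total=6.00, V=2.50; Q2=7.50, Q1=7.50; dissipated=2.083

Answer: 2.50 V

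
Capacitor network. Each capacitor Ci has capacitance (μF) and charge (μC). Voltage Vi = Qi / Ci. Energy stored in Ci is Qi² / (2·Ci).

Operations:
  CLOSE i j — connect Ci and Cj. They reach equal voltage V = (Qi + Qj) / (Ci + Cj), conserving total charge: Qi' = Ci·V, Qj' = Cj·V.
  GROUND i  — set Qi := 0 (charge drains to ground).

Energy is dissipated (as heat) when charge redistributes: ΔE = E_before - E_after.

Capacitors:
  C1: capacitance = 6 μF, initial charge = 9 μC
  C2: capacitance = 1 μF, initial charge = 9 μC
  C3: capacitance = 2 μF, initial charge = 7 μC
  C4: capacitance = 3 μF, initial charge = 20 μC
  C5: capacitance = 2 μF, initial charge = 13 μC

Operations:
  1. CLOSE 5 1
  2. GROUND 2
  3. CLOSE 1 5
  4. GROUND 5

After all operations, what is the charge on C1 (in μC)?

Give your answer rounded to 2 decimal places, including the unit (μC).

Answer: 16.50 μC

Derivation:
Initial: C1(6μF, Q=9μC, V=1.50V), C2(1μF, Q=9μC, V=9.00V), C3(2μF, Q=7μC, V=3.50V), C4(3μF, Q=20μC, V=6.67V), C5(2μF, Q=13μC, V=6.50V)
Op 1: CLOSE 5-1: Q_total=22.00, C_total=8.00, V=2.75; Q5=5.50, Q1=16.50; dissipated=18.750
Op 2: GROUND 2: Q2=0; energy lost=40.500
Op 3: CLOSE 1-5: Q_total=22.00, C_total=8.00, V=2.75; Q1=16.50, Q5=5.50; dissipated=0.000
Op 4: GROUND 5: Q5=0; energy lost=7.562
Final charges: Q1=16.50, Q2=0.00, Q3=7.00, Q4=20.00, Q5=0.00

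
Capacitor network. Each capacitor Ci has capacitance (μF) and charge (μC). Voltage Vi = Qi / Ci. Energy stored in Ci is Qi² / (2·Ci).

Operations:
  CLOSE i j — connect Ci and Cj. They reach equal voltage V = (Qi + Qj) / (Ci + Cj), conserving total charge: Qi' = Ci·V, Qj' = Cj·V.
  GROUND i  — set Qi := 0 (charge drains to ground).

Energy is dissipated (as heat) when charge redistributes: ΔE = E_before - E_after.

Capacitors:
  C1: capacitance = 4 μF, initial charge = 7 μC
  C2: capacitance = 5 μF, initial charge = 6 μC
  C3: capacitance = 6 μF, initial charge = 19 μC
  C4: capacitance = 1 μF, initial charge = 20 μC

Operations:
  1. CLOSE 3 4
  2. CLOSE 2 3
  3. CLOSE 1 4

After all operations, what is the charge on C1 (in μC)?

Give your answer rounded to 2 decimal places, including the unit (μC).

Answer: 10.06 μC

Derivation:
Initial: C1(4μF, Q=7μC, V=1.75V), C2(5μF, Q=6μC, V=1.20V), C3(6μF, Q=19μC, V=3.17V), C4(1μF, Q=20μC, V=20.00V)
Op 1: CLOSE 3-4: Q_total=39.00, C_total=7.00, V=5.57; Q3=33.43, Q4=5.57; dissipated=121.440
Op 2: CLOSE 2-3: Q_total=39.43, C_total=11.00, V=3.58; Q2=17.92, Q3=21.51; dissipated=26.058
Op 3: CLOSE 1-4: Q_total=12.57, C_total=5.00, V=2.51; Q1=10.06, Q4=2.51; dissipated=5.841
Final charges: Q1=10.06, Q2=17.92, Q3=21.51, Q4=2.51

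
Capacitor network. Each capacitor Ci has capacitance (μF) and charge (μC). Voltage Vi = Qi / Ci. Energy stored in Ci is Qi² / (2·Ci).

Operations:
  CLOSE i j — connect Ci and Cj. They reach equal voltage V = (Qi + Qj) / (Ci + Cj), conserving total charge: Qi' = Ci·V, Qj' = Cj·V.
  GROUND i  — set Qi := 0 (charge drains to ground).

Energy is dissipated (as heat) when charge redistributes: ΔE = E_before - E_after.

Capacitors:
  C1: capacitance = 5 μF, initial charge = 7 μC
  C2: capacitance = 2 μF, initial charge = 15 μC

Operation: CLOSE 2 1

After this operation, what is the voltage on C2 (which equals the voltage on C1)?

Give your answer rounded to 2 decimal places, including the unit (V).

Initial: C1(5μF, Q=7μC, V=1.40V), C2(2μF, Q=15μC, V=7.50V)
Op 1: CLOSE 2-1: Q_total=22.00, C_total=7.00, V=3.14; Q2=6.29, Q1=15.71; dissipated=26.579

Answer: 3.14 V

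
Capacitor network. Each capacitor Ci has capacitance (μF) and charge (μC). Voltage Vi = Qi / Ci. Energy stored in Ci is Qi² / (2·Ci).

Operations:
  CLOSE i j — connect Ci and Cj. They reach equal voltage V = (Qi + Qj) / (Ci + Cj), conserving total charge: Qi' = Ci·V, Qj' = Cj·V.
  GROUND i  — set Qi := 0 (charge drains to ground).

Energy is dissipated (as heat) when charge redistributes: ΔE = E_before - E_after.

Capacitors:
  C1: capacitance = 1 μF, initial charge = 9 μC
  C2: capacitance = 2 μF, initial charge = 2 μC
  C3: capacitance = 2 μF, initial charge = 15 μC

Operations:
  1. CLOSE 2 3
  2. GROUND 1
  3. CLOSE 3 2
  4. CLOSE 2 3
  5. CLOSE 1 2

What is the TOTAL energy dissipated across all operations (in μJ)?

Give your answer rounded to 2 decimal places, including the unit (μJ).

Answer: 67.65 μJ

Derivation:
Initial: C1(1μF, Q=9μC, V=9.00V), C2(2μF, Q=2μC, V=1.00V), C3(2μF, Q=15μC, V=7.50V)
Op 1: CLOSE 2-3: Q_total=17.00, C_total=4.00, V=4.25; Q2=8.50, Q3=8.50; dissipated=21.125
Op 2: GROUND 1: Q1=0; energy lost=40.500
Op 3: CLOSE 3-2: Q_total=17.00, C_total=4.00, V=4.25; Q3=8.50, Q2=8.50; dissipated=0.000
Op 4: CLOSE 2-3: Q_total=17.00, C_total=4.00, V=4.25; Q2=8.50, Q3=8.50; dissipated=0.000
Op 5: CLOSE 1-2: Q_total=8.50, C_total=3.00, V=2.83; Q1=2.83, Q2=5.67; dissipated=6.021
Total dissipated: 67.646 μJ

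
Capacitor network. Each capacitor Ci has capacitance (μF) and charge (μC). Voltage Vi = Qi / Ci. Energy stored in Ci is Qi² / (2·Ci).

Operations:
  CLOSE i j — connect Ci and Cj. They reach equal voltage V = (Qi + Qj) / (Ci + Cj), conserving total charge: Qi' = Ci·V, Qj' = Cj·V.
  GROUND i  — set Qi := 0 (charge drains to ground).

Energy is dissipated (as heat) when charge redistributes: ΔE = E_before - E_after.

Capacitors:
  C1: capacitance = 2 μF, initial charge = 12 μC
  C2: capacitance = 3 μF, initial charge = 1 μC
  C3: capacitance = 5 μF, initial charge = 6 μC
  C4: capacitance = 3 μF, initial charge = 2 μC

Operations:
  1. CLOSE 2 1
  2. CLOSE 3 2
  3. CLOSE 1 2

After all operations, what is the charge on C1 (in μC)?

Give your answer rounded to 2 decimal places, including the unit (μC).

Initial: C1(2μF, Q=12μC, V=6.00V), C2(3μF, Q=1μC, V=0.33V), C3(5μF, Q=6μC, V=1.20V), C4(3μF, Q=2μC, V=0.67V)
Op 1: CLOSE 2-1: Q_total=13.00, C_total=5.00, V=2.60; Q2=7.80, Q1=5.20; dissipated=19.267
Op 2: CLOSE 3-2: Q_total=13.80, C_total=8.00, V=1.73; Q3=8.62, Q2=5.17; dissipated=1.837
Op 3: CLOSE 1-2: Q_total=10.38, C_total=5.00, V=2.08; Q1=4.15, Q2=6.22; dissipated=0.459
Final charges: Q1=4.15, Q2=6.22, Q3=8.62, Q4=2.00

Answer: 4.15 μC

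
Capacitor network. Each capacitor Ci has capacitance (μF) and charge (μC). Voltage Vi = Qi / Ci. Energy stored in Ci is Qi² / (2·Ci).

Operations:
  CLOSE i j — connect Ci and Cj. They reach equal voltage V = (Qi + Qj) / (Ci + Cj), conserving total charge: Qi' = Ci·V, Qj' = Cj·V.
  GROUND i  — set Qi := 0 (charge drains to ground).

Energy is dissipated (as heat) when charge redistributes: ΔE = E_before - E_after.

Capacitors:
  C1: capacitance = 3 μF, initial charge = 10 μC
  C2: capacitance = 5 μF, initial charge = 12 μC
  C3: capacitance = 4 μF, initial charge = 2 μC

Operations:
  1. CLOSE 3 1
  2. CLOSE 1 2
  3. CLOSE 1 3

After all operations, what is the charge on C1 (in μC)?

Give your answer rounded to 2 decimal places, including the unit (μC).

Initial: C1(3μF, Q=10μC, V=3.33V), C2(5μF, Q=12μC, V=2.40V), C3(4μF, Q=2μC, V=0.50V)
Op 1: CLOSE 3-1: Q_total=12.00, C_total=7.00, V=1.71; Q3=6.86, Q1=5.14; dissipated=6.881
Op 2: CLOSE 1-2: Q_total=17.14, C_total=8.00, V=2.14; Q1=6.43, Q2=10.71; dissipated=0.441
Op 3: CLOSE 1-3: Q_total=13.29, C_total=7.00, V=1.90; Q1=5.69, Q3=7.59; dissipated=0.157
Final charges: Q1=5.69, Q2=10.71, Q3=7.59

Answer: 5.69 μC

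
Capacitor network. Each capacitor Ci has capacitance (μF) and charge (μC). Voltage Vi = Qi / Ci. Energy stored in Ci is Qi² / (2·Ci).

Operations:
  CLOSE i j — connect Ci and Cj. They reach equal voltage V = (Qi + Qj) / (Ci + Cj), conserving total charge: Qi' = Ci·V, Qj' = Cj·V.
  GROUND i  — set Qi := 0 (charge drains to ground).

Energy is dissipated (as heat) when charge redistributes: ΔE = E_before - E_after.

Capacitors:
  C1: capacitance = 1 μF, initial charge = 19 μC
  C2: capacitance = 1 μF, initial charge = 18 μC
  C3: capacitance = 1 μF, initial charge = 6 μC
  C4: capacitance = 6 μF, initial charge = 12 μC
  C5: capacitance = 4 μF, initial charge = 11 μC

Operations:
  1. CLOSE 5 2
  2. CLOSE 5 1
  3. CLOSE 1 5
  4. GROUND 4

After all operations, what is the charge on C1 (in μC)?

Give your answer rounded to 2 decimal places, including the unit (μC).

Answer: 8.44 μC

Derivation:
Initial: C1(1μF, Q=19μC, V=19.00V), C2(1μF, Q=18μC, V=18.00V), C3(1μF, Q=6μC, V=6.00V), C4(6μF, Q=12μC, V=2.00V), C5(4μF, Q=11μC, V=2.75V)
Op 1: CLOSE 5-2: Q_total=29.00, C_total=5.00, V=5.80; Q5=23.20, Q2=5.80; dissipated=93.025
Op 2: CLOSE 5-1: Q_total=42.20, C_total=5.00, V=8.44; Q5=33.76, Q1=8.44; dissipated=69.696
Op 3: CLOSE 1-5: Q_total=42.20, C_total=5.00, V=8.44; Q1=8.44, Q5=33.76; dissipated=0.000
Op 4: GROUND 4: Q4=0; energy lost=12.000
Final charges: Q1=8.44, Q2=5.80, Q3=6.00, Q4=0.00, Q5=33.76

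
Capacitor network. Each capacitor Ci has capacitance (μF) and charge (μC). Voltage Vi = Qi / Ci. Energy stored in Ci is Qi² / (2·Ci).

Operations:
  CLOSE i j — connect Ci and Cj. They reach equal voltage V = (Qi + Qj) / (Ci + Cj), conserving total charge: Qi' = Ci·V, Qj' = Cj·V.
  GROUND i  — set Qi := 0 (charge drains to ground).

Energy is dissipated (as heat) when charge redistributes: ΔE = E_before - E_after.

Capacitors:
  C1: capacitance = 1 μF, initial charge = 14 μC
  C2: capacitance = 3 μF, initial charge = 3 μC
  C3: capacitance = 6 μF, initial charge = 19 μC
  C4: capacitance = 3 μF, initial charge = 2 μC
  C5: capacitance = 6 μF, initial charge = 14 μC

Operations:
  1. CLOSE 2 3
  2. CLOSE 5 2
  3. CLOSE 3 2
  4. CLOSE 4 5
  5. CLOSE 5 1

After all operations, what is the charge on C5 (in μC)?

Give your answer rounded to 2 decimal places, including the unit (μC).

Answer: 21.27 μC

Derivation:
Initial: C1(1μF, Q=14μC, V=14.00V), C2(3μF, Q=3μC, V=1.00V), C3(6μF, Q=19μC, V=3.17V), C4(3μF, Q=2μC, V=0.67V), C5(6μF, Q=14μC, V=2.33V)
Op 1: CLOSE 2-3: Q_total=22.00, C_total=9.00, V=2.44; Q2=7.33, Q3=14.67; dissipated=4.694
Op 2: CLOSE 5-2: Q_total=21.33, C_total=9.00, V=2.37; Q5=14.22, Q2=7.11; dissipated=0.012
Op 3: CLOSE 3-2: Q_total=21.78, C_total=9.00, V=2.42; Q3=14.52, Q2=7.26; dissipated=0.005
Op 4: CLOSE 4-5: Q_total=16.22, C_total=9.00, V=1.80; Q4=5.41, Q5=10.81; dissipated=2.903
Op 5: CLOSE 5-1: Q_total=24.81, C_total=7.00, V=3.54; Q5=21.27, Q1=3.54; dissipated=63.763
Final charges: Q1=3.54, Q2=7.26, Q3=14.52, Q4=5.41, Q5=21.27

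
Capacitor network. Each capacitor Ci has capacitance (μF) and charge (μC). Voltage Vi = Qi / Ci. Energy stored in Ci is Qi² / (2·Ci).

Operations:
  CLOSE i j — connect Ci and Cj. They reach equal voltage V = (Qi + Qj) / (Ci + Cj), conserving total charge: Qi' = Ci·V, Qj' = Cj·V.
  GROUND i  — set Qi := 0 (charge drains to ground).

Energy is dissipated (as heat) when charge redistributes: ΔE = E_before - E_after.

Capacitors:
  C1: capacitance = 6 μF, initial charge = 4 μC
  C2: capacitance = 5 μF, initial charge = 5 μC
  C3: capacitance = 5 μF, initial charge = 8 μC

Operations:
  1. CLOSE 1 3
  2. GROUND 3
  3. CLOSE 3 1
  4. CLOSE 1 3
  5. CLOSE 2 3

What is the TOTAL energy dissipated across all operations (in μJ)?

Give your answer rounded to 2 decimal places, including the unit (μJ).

Initial: C1(6μF, Q=4μC, V=0.67V), C2(5μF, Q=5μC, V=1.00V), C3(5μF, Q=8μC, V=1.60V)
Op 1: CLOSE 1-3: Q_total=12.00, C_total=11.00, V=1.09; Q1=6.55, Q3=5.45; dissipated=1.188
Op 2: GROUND 3: Q3=0; energy lost=2.975
Op 3: CLOSE 3-1: Q_total=6.55, C_total=11.00, V=0.60; Q3=2.98, Q1=3.57; dissipated=1.623
Op 4: CLOSE 1-3: Q_total=6.55, C_total=11.00, V=0.60; Q1=3.57, Q3=2.98; dissipated=0.000
Op 5: CLOSE 2-3: Q_total=7.98, C_total=10.00, V=0.80; Q2=3.99, Q3=3.99; dissipated=0.205
Total dissipated: 5.991 μJ

Answer: 5.99 μJ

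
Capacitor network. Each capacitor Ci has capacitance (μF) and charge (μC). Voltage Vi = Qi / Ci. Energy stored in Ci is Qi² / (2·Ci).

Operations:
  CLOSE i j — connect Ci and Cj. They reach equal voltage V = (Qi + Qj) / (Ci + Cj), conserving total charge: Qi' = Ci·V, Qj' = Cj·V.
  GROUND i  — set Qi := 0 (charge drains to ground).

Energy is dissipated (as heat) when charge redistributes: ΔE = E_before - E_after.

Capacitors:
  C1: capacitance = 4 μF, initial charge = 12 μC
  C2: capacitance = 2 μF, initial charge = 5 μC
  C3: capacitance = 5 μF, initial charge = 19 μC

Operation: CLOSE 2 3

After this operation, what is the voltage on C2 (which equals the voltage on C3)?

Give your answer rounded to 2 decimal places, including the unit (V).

Initial: C1(4μF, Q=12μC, V=3.00V), C2(2μF, Q=5μC, V=2.50V), C3(5μF, Q=19μC, V=3.80V)
Op 1: CLOSE 2-3: Q_total=24.00, C_total=7.00, V=3.43; Q2=6.86, Q3=17.14; dissipated=1.207

Answer: 3.43 V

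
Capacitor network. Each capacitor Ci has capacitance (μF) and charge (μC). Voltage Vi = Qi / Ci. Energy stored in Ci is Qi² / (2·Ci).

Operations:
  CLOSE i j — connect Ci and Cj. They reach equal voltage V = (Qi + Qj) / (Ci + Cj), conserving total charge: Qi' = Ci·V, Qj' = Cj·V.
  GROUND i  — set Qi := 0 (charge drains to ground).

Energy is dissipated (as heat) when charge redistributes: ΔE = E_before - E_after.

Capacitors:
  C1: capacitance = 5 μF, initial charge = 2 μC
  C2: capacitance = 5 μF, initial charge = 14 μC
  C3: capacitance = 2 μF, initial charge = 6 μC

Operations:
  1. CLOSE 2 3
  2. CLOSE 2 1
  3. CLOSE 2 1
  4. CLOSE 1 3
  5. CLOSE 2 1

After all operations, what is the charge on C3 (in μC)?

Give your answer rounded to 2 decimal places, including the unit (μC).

Initial: C1(5μF, Q=2μC, V=0.40V), C2(5μF, Q=14μC, V=2.80V), C3(2μF, Q=6μC, V=3.00V)
Op 1: CLOSE 2-3: Q_total=20.00, C_total=7.00, V=2.86; Q2=14.29, Q3=5.71; dissipated=0.029
Op 2: CLOSE 2-1: Q_total=16.29, C_total=10.00, V=1.63; Q2=8.14, Q1=8.14; dissipated=7.547
Op 3: CLOSE 2-1: Q_total=16.29, C_total=10.00, V=1.63; Q2=8.14, Q1=8.14; dissipated=0.000
Op 4: CLOSE 1-3: Q_total=13.86, C_total=7.00, V=1.98; Q1=9.90, Q3=3.96; dissipated=1.078
Op 5: CLOSE 2-1: Q_total=18.04, C_total=10.00, V=1.80; Q2=9.02, Q1=9.02; dissipated=0.154
Final charges: Q1=9.02, Q2=9.02, Q3=3.96

Answer: 3.96 μC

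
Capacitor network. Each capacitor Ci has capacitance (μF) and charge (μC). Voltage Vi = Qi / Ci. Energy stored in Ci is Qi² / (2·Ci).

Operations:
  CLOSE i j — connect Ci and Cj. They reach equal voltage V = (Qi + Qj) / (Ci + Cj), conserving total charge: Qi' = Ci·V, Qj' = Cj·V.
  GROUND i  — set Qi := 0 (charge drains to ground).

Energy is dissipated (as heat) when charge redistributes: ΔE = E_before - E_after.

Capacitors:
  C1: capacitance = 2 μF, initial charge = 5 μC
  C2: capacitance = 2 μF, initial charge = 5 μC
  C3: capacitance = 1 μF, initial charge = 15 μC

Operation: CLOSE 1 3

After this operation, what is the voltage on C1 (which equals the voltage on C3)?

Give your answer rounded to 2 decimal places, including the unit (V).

Answer: 6.67 V

Derivation:
Initial: C1(2μF, Q=5μC, V=2.50V), C2(2μF, Q=5μC, V=2.50V), C3(1μF, Q=15μC, V=15.00V)
Op 1: CLOSE 1-3: Q_total=20.00, C_total=3.00, V=6.67; Q1=13.33, Q3=6.67; dissipated=52.083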